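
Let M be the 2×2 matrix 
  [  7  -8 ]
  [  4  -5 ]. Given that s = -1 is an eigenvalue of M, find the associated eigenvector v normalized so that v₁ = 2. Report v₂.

2

M + 1I = [[8, -8], [4, -4]].
Solving (M + 1I)v = 0 gives the eigenspace spanned by (2, 2).
With v₁ = 2, v = (2, 2), so v₂ = 2.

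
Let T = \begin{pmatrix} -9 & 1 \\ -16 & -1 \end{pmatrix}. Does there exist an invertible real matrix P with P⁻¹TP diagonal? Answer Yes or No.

Characteristic polynomial: p(λ) = λ^2 + 10λ + 25 = (λ + 5)^2.
λ = -5 has algebraic multiplicity 2; rank(T + 5I) = 1, so geometric multiplicity = 1.
Geometric multiplicity < algebraic multiplicity, so T is not diagonalizable.

No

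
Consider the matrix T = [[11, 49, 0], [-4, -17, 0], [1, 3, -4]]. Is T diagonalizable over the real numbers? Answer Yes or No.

No

Characteristic polynomial: p(s) = s^3 + 10s^2 + 33s + 36 = (s + 3)^2(s + 4).
s = -3 has algebraic multiplicity 2; rank(T + 3I) = 2, so geometric multiplicity = 1.
Geometric multiplicity < algebraic multiplicity, so T is not diagonalizable.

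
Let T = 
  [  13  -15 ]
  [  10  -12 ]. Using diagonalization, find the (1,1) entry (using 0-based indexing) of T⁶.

Characteristic polynomial: s^2 - s - 6 = (s - 3)(s + 2), so the eigenvalues are -2, 3.
s=3: eigenvector (-3, -2).
s=-2: eigenvector (1, 1).
P = [[-3, 1], [-2, 1]], D = diag(3, -2), P⁻¹ = [[-1, 1], [-2, 3]].
T⁶ = P·diag(729, 64)·P⁻¹ = [[2059, -1995], [1330, -1266]].
The requested entry is -1266.

-1266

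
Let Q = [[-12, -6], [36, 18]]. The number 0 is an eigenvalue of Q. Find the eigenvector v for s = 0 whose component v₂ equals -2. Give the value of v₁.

Q = [[-12, -6], [36, 18]].
Solving (Q)v = 0 gives the eigenspace spanned by (1, -2).
With v₂ = -2, v = (1, -2), so v₁ = 1.

1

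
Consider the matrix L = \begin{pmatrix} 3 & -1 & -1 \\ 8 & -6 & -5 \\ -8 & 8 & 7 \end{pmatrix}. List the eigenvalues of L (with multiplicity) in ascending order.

Characteristic polynomial: p(s) = s^3 - 4s^2 + s + 6 = (s - 3)(s - 2)(s + 1).
Roots (with multiplicity): -1, 2, 3.

-1, 2, 3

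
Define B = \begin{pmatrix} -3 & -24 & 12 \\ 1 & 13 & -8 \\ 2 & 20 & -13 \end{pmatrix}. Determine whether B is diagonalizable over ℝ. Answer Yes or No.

Characteristic polynomial: p(μ) = μ^3 + 3μ^2 - 9μ - 27 = (μ - 3)(μ + 3)^2.
μ = -3 has algebraic multiplicity 2; rank(B + 3I) = 2, so geometric multiplicity = 1.
Geometric multiplicity < algebraic multiplicity, so B is not diagonalizable.

No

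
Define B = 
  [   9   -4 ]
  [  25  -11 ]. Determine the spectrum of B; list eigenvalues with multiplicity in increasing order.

-1, -1

Characteristic polynomial: p(r) = r^2 + 2r + 1 = (r + 1)^2.
Roots (with multiplicity): -1, -1.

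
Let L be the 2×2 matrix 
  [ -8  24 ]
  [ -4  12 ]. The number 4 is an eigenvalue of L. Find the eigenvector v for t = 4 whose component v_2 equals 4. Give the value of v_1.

8

L − 4I = [[-12, 24], [-4, 8]].
Solving (L − 4I)v = 0 gives the eigenspace spanned by (8, 4).
With v_2 = 4, v = (8, 4), so v_1 = 8.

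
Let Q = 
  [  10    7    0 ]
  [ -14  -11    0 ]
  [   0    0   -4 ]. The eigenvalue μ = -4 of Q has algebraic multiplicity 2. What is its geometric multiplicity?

Q + 4I = [[14, 7, 0], [-14, -7, 0], [0, 0, 0]].
This matrix has rank 1, so its null space has dimension 3 − 1 = 2.

2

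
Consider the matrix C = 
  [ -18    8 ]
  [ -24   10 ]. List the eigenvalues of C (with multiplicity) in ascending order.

Characteristic polynomial: p(μ) = μ^2 + 8μ + 12 = (μ + 2)(μ + 6).
Roots (with multiplicity): -6, -2.

-6, -2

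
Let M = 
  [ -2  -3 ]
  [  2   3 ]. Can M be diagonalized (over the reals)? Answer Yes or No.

Characteristic polynomial: p(r) = r^2 - r = r(r - 1).
All 2 eigenvalues are distinct, so M is diagonalizable.

Yes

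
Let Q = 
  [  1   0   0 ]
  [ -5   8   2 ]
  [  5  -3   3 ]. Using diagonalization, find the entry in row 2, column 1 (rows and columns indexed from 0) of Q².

-33

Characteristic polynomial: t^3 - 12t^2 + 41t - 30 = (t - 6)(t - 5)(t - 1), so the eigenvalues are 1, 5, 6.
t=1: eigenvector (1, 1, -1).
t=6: eigenvector (0, -1, 1).
t=5: eigenvector (0, 2, -3).
P = [[1, 0, 0], [1, -1, 2], [-1, 1, -3]], D = diag(1, 6, 5), P⁻¹ = [[1, 0, 0], [1, -3, -2], [0, -1, -1]].
Q² = P·diag(1, 36, 25)·P⁻¹ = [[1, 0, 0], [-35, 58, 22], [35, -33, 3]].
The requested entry is -33.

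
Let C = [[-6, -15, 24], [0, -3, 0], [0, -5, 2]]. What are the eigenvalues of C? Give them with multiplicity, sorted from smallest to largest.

Characteristic polynomial: p(r) = r^3 + 7r^2 - 36 = (r - 2)(r + 3)(r + 6).
Roots (with multiplicity): -6, -3, 2.

-6, -3, 2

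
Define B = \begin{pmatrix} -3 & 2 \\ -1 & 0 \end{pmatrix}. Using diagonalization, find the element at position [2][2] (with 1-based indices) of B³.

6

Characteristic polynomial: s^2 + 3s + 2 = (s + 1)(s + 2), so the eigenvalues are -2, -1.
s=-1: eigenvector (1, 1).
s=-2: eigenvector (-2, -1).
P = [[1, -2], [1, -1]], D = diag(-1, -2), P⁻¹ = [[-1, 2], [-1, 1]].
B³ = P·diag(-1, -8)·P⁻¹ = [[-15, 14], [-7, 6]].
The requested entry is 6.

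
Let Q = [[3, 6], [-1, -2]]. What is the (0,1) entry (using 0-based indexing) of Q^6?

6

Characteristic polynomial: μ^2 - μ = μ(μ - 1), so the eigenvalues are 0, 1.
μ=0: eigenvector (-2, 1).
μ=1: eigenvector (-3, 1).
P = [[-2, -3], [1, 1]], D = diag(0, 1), P⁻¹ = [[1, 3], [-1, -2]].
Q⁶ = P·diag(0, 1)·P⁻¹ = [[3, 6], [-1, -2]].
The requested entry is 6.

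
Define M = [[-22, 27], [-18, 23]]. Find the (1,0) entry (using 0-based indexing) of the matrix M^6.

-23058

Characteristic polynomial: t^2 - t - 20 = (t - 5)(t + 4), so the eigenvalues are -4, 5.
t=5: eigenvector (1, 1).
t=-4: eigenvector (3, 2).
P = [[1, 3], [1, 2]], D = diag(5, -4), P⁻¹ = [[-2, 3], [1, -1]].
M⁶ = P·diag(15625, 4096)·P⁻¹ = [[-18962, 34587], [-23058, 38683]].
The requested entry is -23058.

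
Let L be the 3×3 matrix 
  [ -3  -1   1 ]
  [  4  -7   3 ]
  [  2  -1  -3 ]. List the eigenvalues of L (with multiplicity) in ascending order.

-5, -4, -4

Characteristic polynomial: p(λ) = λ^3 + 13λ^2 + 56λ + 80 = (λ + 4)^2(λ + 5).
Roots (with multiplicity): -5, -4, -4.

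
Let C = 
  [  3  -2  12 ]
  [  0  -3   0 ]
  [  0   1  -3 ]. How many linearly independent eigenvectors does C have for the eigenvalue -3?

1

C + 3I = [[6, -2, 12], [0, 0, 0], [0, 1, 0]].
This matrix has rank 2, so its null space has dimension 3 − 2 = 1.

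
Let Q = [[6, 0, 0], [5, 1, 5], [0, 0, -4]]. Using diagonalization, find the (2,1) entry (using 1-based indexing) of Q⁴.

1295

Characteristic polynomial: s^3 - 3s^2 - 22s + 24 = (s - 6)(s - 1)(s + 4), so the eigenvalues are -4, 1, 6.
s=6: eigenvector (1, 1, 0).
s=1: eigenvector (0, 1, 0).
s=-4: eigenvector (0, -1, 1).
P = [[1, 0, 0], [1, 1, -1], [0, 0, 1]], D = diag(6, 1, -4), P⁻¹ = [[1, 0, 0], [-1, 1, 1], [0, 0, 1]].
Q⁴ = P·diag(1296, 1, 256)·P⁻¹ = [[1296, 0, 0], [1295, 1, -255], [0, 0, 256]].
The requested entry is 1295.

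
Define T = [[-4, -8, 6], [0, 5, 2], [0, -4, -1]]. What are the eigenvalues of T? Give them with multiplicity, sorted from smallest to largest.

Characteristic polynomial: p(r) = r^3 - 13r + 12 = (r - 3)(r - 1)(r + 4).
Roots (with multiplicity): -4, 1, 3.

-4, 1, 3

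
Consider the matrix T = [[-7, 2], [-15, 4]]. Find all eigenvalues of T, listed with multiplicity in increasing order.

Characteristic polynomial: p(r) = r^2 + 3r + 2 = (r + 1)(r + 2).
Roots (with multiplicity): -2, -1.

-2, -1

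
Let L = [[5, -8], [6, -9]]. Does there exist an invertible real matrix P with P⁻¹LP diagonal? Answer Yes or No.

Yes

Characteristic polynomial: p(λ) = λ^2 + 4λ + 3 = (λ + 1)(λ + 3).
All 2 eigenvalues are distinct, so L is diagonalizable.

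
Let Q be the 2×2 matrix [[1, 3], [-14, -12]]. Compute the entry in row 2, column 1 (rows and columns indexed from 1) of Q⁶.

Characteristic polynomial: r^2 + 11r + 30 = (r + 5)(r + 6), so the eigenvalues are -6, -5.
r=-6: eigenvector (-3, 7).
r=-5: eigenvector (1, -2).
P = [[-3, 1], [7, -2]], D = diag(-6, -5), P⁻¹ = [[2, 1], [7, 3]].
Q⁶ = P·diag(46656, 15625)·P⁻¹ = [[-170561, -93093], [434434, 232842]].
The requested entry is 434434.

434434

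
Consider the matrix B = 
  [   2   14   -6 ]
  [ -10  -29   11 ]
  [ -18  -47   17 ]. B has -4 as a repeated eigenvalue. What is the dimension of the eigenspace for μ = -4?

B + 4I = [[6, 14, -6], [-10, -25, 11], [-18, -47, 21]].
This matrix has rank 2, so its null space has dimension 3 − 2 = 1.

1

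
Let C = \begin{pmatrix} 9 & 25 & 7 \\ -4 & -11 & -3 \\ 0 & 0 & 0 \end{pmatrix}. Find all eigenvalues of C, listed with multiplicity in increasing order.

Characteristic polynomial: p(λ) = λ^3 + 2λ^2 + λ = λ(λ + 1)^2.
Roots (with multiplicity): -1, -1, 0.

-1, -1, 0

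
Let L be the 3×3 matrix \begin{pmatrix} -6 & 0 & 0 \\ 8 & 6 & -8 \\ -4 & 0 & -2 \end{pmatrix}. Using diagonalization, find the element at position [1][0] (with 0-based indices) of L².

32

Characteristic polynomial: t^3 + 2t^2 - 36t - 72 = (t - 6)(t + 2)(t + 6), so the eigenvalues are -6, -2, 6.
t=-6: eigenvector (1, 0, 1).
t=6: eigenvector (0, 1, 0).
t=-2: eigenvector (0, 1, 1).
P = [[1, 0, 0], [0, 1, 1], [1, 0, 1]], D = diag(-6, 6, -2), P⁻¹ = [[1, 0, 0], [1, 1, -1], [-1, 0, 1]].
L² = P·diag(36, 36, 4)·P⁻¹ = [[36, 0, 0], [32, 36, -32], [32, 0, 4]].
The requested entry is 32.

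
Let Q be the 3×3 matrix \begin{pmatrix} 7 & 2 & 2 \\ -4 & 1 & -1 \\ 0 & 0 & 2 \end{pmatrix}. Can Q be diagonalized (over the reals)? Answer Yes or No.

Yes

Characteristic polynomial: p(λ) = λ^3 - 10λ^2 + 31λ - 30 = (λ - 5)(λ - 3)(λ - 2).
All 3 eigenvalues are distinct, so Q is diagonalizable.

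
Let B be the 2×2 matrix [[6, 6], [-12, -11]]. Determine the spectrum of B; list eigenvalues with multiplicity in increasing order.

Characteristic polynomial: p(s) = s^2 + 5s + 6 = (s + 2)(s + 3).
Roots (with multiplicity): -3, -2.

-3, -2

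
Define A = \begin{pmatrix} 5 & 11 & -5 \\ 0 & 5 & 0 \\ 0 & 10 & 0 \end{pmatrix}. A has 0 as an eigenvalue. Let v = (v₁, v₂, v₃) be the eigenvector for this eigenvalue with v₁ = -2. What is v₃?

-2

A = [[5, 11, -5], [0, 5, 0], [0, 10, 0]].
Solving (A)v = 0 gives the eigenspace spanned by (-2, 0, -2).
With v₁ = -2, v = (-2, 0, -2), so v₃ = -2.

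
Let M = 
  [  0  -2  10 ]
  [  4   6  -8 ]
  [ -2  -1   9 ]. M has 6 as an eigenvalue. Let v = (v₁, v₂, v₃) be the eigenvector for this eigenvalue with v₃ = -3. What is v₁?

M − 6I = [[-6, -2, 10], [4, 0, -8], [-2, -1, 3]].
Solving (M − 6I)v = 0 gives the eigenspace spanned by (-6, 3, -3).
With v₃ = -3, v = (-6, 3, -3), so v₁ = -6.

-6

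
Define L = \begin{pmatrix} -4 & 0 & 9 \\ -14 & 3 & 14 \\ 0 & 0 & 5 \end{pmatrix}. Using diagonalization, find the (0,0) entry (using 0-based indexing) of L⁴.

Characteristic polynomial: μ^3 - 4μ^2 - 17μ + 60 = (μ - 5)(μ - 3)(μ + 4), so the eigenvalues are -4, 3, 5.
μ=3: eigenvector (0, 1, 0).
μ=-4: eigenvector (1, 2, 0).
μ=5: eigenvector (1, 0, 1).
P = [[0, 1, 1], [1, 2, 0], [0, 0, 1]], D = diag(3, -4, 5), P⁻¹ = [[-2, 1, 2], [1, 0, -1], [0, 0, 1]].
L⁴ = P·diag(81, 256, 625)·P⁻¹ = [[256, 0, 369], [350, 81, -350], [0, 0, 625]].
The requested entry is 256.

256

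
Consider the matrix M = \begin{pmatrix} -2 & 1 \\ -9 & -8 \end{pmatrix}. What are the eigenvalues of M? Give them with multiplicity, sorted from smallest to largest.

Characteristic polynomial: p(μ) = μ^2 + 10μ + 25 = (μ + 5)^2.
Roots (with multiplicity): -5, -5.

-5, -5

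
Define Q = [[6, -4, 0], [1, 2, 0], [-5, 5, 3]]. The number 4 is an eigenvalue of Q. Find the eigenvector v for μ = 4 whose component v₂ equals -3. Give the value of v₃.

Q − 4I = [[2, -4, 0], [1, -2, 0], [-5, 5, -1]].
Solving (Q − 4I)v = 0 gives the eigenspace spanned by (-6, -3, 15).
With v₂ = -3, v = (-6, -3, 15), so v₃ = 15.

15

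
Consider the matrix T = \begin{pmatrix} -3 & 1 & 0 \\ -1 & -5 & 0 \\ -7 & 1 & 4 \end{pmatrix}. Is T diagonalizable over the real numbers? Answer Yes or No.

Characteristic polynomial: p(λ) = λ^3 + 4λ^2 - 16λ - 64 = (λ - 4)(λ + 4)^2.
λ = -4 has algebraic multiplicity 2; rank(T + 4I) = 2, so geometric multiplicity = 1.
Geometric multiplicity < algebraic multiplicity, so T is not diagonalizable.

No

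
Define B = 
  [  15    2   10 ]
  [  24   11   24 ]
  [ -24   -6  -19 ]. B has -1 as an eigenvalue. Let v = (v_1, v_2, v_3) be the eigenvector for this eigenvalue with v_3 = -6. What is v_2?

B + 1I = [[16, 2, 10], [24, 12, 24], [-24, -6, -18]].
Solving (B + 1I)v = 0 gives the eigenspace spanned by (3, 6, -6).
With v_3 = -6, v = (3, 6, -6), so v_2 = 6.

6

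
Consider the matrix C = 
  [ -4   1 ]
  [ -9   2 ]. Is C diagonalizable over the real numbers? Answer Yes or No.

No

Characteristic polynomial: p(t) = t^2 + 2t + 1 = (t + 1)^2.
t = -1 has algebraic multiplicity 2; rank(C + 1I) = 1, so geometric multiplicity = 1.
Geometric multiplicity < algebraic multiplicity, so C is not diagonalizable.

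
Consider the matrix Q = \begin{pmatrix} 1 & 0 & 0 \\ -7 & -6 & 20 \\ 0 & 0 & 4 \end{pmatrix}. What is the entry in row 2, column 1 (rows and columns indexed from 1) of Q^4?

Characteristic polynomial: t^3 + t^2 - 26t + 24 = (t - 4)(t - 1)(t + 6), so the eigenvalues are -6, 1, 4.
t=1: eigenvector (1, -1, 0).
t=-6: eigenvector (0, 1, 0).
t=4: eigenvector (0, 2, 1).
P = [[1, 0, 0], [-1, 1, 2], [0, 0, 1]], D = diag(1, -6, 4), P⁻¹ = [[1, 0, 0], [1, 1, -2], [0, 0, 1]].
Q⁴ = P·diag(1, 1296, 256)·P⁻¹ = [[1, 0, 0], [1295, 1296, -2080], [0, 0, 256]].
The requested entry is 1295.

1295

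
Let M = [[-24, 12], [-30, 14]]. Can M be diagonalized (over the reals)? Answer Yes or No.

Yes

Characteristic polynomial: p(λ) = λ^2 + 10λ + 24 = (λ + 4)(λ + 6).
All 2 eigenvalues are distinct, so M is diagonalizable.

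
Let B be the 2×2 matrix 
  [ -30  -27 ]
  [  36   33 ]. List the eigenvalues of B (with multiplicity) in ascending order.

Characteristic polynomial: p(t) = t^2 - 3t - 18 = (t - 6)(t + 3).
Roots (with multiplicity): -3, 6.

-3, 6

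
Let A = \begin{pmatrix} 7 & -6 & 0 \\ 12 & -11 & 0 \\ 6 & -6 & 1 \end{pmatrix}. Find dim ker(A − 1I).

2

A − 1I = [[6, -6, 0], [12, -12, 0], [6, -6, 0]].
This matrix has rank 1, so its null space has dimension 3 − 1 = 2.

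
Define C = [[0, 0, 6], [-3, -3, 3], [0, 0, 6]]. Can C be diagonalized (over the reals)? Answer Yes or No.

Yes

Characteristic polynomial: p(s) = s^3 - 3s^2 - 18s = s(s - 6)(s + 3).
All 3 eigenvalues are distinct, so C is diagonalizable.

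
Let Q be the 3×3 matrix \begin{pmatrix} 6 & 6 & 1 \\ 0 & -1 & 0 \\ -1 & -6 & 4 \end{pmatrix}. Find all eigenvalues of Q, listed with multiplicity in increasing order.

Characteristic polynomial: p(s) = s^3 - 9s^2 + 15s + 25 = (s - 5)^2(s + 1).
Roots (with multiplicity): -1, 5, 5.

-1, 5, 5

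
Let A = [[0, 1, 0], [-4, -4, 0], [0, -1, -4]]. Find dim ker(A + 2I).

1

A + 2I = [[2, 1, 0], [-4, -2, 0], [0, -1, -2]].
This matrix has rank 2, so its null space has dimension 3 − 2 = 1.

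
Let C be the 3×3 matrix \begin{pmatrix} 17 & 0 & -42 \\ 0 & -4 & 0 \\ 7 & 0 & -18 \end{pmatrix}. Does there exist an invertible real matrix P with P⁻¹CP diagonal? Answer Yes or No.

Characteristic polynomial: p(t) = t^3 + 5t^2 - 8t - 48 = (t - 3)(t + 4)^2.
t = -4 has algebraic multiplicity 2; rank(C + 4I) = 1, so geometric multiplicity = 2.
Every eigenvalue has geometric = algebraic multiplicity, so C is diagonalizable.

Yes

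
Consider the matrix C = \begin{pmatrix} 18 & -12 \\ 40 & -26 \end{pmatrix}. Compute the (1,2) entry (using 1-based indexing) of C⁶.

139776

Characteristic polynomial: r^2 + 8r + 12 = (r + 2)(r + 6), so the eigenvalues are -6, -2.
r=-2: eigenvector (-3, -5).
r=-6: eigenvector (1, 2).
P = [[-3, 1], [-5, 2]], D = diag(-2, -6), P⁻¹ = [[-2, 1], [-5, 3]].
C⁶ = P·diag(64, 46656)·P⁻¹ = [[-232896, 139776], [-465920, 279616]].
The requested entry is 139776.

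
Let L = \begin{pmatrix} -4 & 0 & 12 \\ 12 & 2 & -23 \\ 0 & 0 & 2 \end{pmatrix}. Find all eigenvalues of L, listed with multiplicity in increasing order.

-4, 2, 2

Characteristic polynomial: p(s) = s^3 - 12s + 16 = (s - 2)^2(s + 4).
Roots (with multiplicity): -4, 2, 2.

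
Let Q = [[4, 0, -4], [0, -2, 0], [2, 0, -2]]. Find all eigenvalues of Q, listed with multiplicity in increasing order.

Characteristic polynomial: p(λ) = λ^3 - 4λ = λ(λ - 2)(λ + 2).
Roots (with multiplicity): -2, 0, 2.

-2, 0, 2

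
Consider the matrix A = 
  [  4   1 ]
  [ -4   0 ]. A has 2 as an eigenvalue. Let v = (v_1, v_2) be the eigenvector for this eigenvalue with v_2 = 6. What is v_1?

A − 2I = [[2, 1], [-4, -2]].
Solving (A − 2I)v = 0 gives the eigenspace spanned by (-3, 6).
With v_2 = 6, v = (-3, 6), so v_1 = -3.

-3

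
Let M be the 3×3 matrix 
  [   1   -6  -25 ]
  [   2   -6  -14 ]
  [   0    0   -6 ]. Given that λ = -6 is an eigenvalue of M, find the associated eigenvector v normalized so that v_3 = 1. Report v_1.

M + 6I = [[7, -6, -25], [2, 0, -14], [0, 0, 0]].
Solving (M + 6I)v = 0 gives the eigenspace spanned by (7, 4, 1).
With v_3 = 1, v = (7, 4, 1), so v_1 = 7.

7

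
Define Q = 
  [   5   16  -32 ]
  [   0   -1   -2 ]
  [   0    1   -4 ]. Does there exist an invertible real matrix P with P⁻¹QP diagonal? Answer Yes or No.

Yes

Characteristic polynomial: p(r) = r^3 - 19r - 30 = (r - 5)(r + 2)(r + 3).
All 3 eigenvalues are distinct, so Q is diagonalizable.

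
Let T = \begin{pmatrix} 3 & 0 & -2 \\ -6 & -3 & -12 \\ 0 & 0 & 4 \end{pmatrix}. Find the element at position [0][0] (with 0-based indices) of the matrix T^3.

27

Characteristic polynomial: s^3 - 4s^2 - 9s + 36 = (s - 4)(s - 3)(s + 3), so the eigenvalues are -3, 3, 4.
s=3: eigenvector (1, -1, 0).
s=-3: eigenvector (0, 1, 0).
s=4: eigenvector (-2, 0, 1).
P = [[1, 0, -2], [-1, 1, 0], [0, 0, 1]], D = diag(3, -3, 4), P⁻¹ = [[1, 0, 2], [1, 1, 2], [0, 0, 1]].
T³ = P·diag(27, -27, 64)·P⁻¹ = [[27, 0, -74], [-54, -27, -108], [0, 0, 64]].
The requested entry is 27.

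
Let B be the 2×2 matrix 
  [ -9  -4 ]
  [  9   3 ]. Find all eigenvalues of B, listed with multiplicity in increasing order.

-3, -3

Characteristic polynomial: p(s) = s^2 + 6s + 9 = (s + 3)^2.
Roots (with multiplicity): -3, -3.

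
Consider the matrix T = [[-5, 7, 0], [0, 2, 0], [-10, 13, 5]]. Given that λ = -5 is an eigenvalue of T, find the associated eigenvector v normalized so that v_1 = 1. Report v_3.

T + 5I = [[0, 7, 0], [0, 7, 0], [-10, 13, 10]].
Solving (T + 5I)v = 0 gives the eigenspace spanned by (1, 0, 1).
With v_1 = 1, v = (1, 0, 1), so v_3 = 1.

1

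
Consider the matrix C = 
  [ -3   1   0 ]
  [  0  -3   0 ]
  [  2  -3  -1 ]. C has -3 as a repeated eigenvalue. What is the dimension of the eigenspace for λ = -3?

C + 3I = [[0, 1, 0], [0, 0, 0], [2, -3, 2]].
This matrix has rank 2, so its null space has dimension 3 − 2 = 1.

1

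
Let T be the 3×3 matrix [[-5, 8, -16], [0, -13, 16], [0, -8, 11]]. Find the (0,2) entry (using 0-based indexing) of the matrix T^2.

32

Characteristic polynomial: λ^3 + 7λ^2 - 5λ - 75 = (λ - 3)(λ + 5)^2, so the eigenvalues are -5, -5, 3.
λ=-5: eigenvector (1, 0, 0).
λ=3: eigenvector (-1, 1, 1).
λ=-5: eigenvector (1, -2, -1).
P = [[1, -1, 1], [0, 1, -2], [0, 1, -1]], D = diag(-5, 3, -5), P⁻¹ = [[1, 0, 1], [0, -1, 2], [0, -1, 1]].
T² = P·diag(25, 9, 25)·P⁻¹ = [[25, -16, 32], [0, 41, -32], [0, 16, -7]].
The requested entry is 32.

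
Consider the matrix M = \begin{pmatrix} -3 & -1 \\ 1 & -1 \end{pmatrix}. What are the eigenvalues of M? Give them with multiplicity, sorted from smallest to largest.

-2, -2

Characteristic polynomial: p(r) = r^2 + 4r + 4 = (r + 2)^2.
Roots (with multiplicity): -2, -2.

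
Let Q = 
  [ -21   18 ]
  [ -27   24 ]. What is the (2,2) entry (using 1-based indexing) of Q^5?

Characteristic polynomial: s^2 - 3s - 18 = (s - 6)(s + 3), so the eigenvalues are -3, 6.
s=6: eigenvector (2, 3).
s=-3: eigenvector (1, 1).
P = [[2, 1], [3, 1]], D = diag(6, -3), P⁻¹ = [[-1, 1], [3, -2]].
Q⁵ = P·diag(7776, -243)·P⁻¹ = [[-16281, 16038], [-24057, 23814]].
The requested entry is 23814.

23814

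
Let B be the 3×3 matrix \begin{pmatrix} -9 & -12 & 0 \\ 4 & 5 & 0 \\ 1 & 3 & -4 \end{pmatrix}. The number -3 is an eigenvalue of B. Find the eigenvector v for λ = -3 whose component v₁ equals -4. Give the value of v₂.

2

B + 3I = [[-6, -12, 0], [4, 8, 0], [1, 3, -1]].
Solving (B + 3I)v = 0 gives the eigenspace spanned by (-4, 2, 2).
With v₁ = -4, v = (-4, 2, 2), so v₂ = 2.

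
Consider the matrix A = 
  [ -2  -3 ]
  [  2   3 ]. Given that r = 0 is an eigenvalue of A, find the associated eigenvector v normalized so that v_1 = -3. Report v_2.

2

A = [[-2, -3], [2, 3]].
Solving (A)v = 0 gives the eigenspace spanned by (-3, 2).
With v_1 = -3, v = (-3, 2), so v_2 = 2.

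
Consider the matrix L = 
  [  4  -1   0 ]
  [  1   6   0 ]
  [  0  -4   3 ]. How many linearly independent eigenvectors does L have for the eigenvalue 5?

1

L − 5I = [[-1, -1, 0], [1, 1, 0], [0, -4, -2]].
This matrix has rank 2, so its null space has dimension 3 − 2 = 1.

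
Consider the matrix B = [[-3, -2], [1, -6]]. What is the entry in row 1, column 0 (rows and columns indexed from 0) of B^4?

Characteristic polynomial: s^2 + 9s + 20 = (s + 4)(s + 5), so the eigenvalues are -5, -4.
s=-4: eigenvector (2, 1).
s=-5: eigenvector (1, 1).
P = [[2, 1], [1, 1]], D = diag(-4, -5), P⁻¹ = [[1, -1], [-1, 2]].
B⁴ = P·diag(256, 625)·P⁻¹ = [[-113, 738], [-369, 994]].
The requested entry is -369.

-369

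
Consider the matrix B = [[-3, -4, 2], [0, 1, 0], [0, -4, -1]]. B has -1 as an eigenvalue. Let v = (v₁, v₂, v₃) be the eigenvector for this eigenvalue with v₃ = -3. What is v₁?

-3

B + 1I = [[-2, -4, 2], [0, 2, 0], [0, -4, 0]].
Solving (B + 1I)v = 0 gives the eigenspace spanned by (-3, 0, -3).
With v₃ = -3, v = (-3, 0, -3), so v₁ = -3.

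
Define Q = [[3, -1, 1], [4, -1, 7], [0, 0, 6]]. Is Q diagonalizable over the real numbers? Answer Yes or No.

Characteristic polynomial: p(s) = s^3 - 8s^2 + 13s - 6 = (s - 6)(s - 1)^2.
s = 1 has algebraic multiplicity 2; rank(Q − 1I) = 2, so geometric multiplicity = 1.
Geometric multiplicity < algebraic multiplicity, so Q is not diagonalizable.

No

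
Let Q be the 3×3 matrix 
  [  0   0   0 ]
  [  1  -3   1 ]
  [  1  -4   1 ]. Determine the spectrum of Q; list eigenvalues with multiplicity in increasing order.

Characteristic polynomial: p(s) = s^3 + 2s^2 + s = s(s + 1)^2.
Roots (with multiplicity): -1, -1, 0.

-1, -1, 0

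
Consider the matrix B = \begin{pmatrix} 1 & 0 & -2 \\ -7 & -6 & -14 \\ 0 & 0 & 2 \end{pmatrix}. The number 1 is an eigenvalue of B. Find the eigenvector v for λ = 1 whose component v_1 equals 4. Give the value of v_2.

-4

B − 1I = [[0, 0, -2], [-7, -7, -14], [0, 0, 1]].
Solving (B − 1I)v = 0 gives the eigenspace spanned by (4, -4, 0).
With v_1 = 4, v = (4, -4, 0), so v_2 = -4.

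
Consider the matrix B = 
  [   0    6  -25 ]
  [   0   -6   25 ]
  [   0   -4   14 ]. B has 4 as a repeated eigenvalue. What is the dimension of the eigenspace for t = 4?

1

B − 4I = [[-4, 6, -25], [0, -10, 25], [0, -4, 10]].
This matrix has rank 2, so its null space has dimension 3 − 2 = 1.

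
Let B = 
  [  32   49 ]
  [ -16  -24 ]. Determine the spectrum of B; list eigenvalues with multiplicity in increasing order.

4, 4

Characteristic polynomial: p(s) = s^2 - 8s + 16 = (s - 4)^2.
Roots (with multiplicity): 4, 4.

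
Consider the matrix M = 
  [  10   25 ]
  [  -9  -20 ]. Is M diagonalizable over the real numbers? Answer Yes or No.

Characteristic polynomial: p(t) = t^2 + 10t + 25 = (t + 5)^2.
t = -5 has algebraic multiplicity 2; rank(M + 5I) = 1, so geometric multiplicity = 1.
Geometric multiplicity < algebraic multiplicity, so M is not diagonalizable.

No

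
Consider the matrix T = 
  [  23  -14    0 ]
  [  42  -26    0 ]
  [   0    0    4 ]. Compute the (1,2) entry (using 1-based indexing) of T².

42

Characteristic polynomial: s^3 - s^2 - 22s + 40 = (s - 4)(s - 2)(s + 5), so the eigenvalues are -5, 2, 4.
s=-5: eigenvector (1, 2, 0).
s=2: eigenvector (-2, -3, 0).
s=4: eigenvector (0, 0, 1).
P = [[1, -2, 0], [2, -3, 0], [0, 0, 1]], D = diag(-5, 2, 4), P⁻¹ = [[-3, 2, 0], [-2, 1, 0], [0, 0, 1]].
T² = P·diag(25, 4, 16)·P⁻¹ = [[-59, 42, 0], [-126, 88, 0], [0, 0, 16]].
The requested entry is 42.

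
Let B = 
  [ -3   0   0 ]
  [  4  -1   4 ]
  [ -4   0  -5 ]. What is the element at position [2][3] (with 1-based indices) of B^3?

Characteristic polynomial: t^3 + 9t^2 + 23t + 15 = (t + 1)(t + 3)(t + 5), so the eigenvalues are -5, -3, -1.
t=-5: eigenvector (0, -1, 1).
t=-1: eigenvector (0, 1, 0).
t=-3: eigenvector (1, 2, -2).
P = [[0, 0, 1], [-1, 1, 2], [1, 0, -2]], D = diag(-5, -1, -3), P⁻¹ = [[2, 0, 1], [0, 1, 1], [1, 0, 0]].
B³ = P·diag(-125, -1, -27)·P⁻¹ = [[-27, 0, 0], [196, -1, 124], [-196, 0, -125]].
The requested entry is 124.

124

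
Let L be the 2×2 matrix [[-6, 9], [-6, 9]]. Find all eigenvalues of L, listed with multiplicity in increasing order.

0, 3

Characteristic polynomial: p(λ) = λ^2 - 3λ = λ(λ - 3).
Roots (with multiplicity): 0, 3.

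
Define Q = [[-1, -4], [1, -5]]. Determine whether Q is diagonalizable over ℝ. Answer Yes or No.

Characteristic polynomial: p(λ) = λ^2 + 6λ + 9 = (λ + 3)^2.
λ = -3 has algebraic multiplicity 2; rank(Q + 3I) = 1, so geometric multiplicity = 1.
Geometric multiplicity < algebraic multiplicity, so Q is not diagonalizable.

No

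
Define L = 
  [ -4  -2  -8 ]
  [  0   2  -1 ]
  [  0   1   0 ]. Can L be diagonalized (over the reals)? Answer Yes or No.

No

Characteristic polynomial: p(r) = r^3 + 2r^2 - 7r + 4 = (r - 1)^2(r + 4).
r = 1 has algebraic multiplicity 2; rank(L − 1I) = 2, so geometric multiplicity = 1.
Geometric multiplicity < algebraic multiplicity, so L is not diagonalizable.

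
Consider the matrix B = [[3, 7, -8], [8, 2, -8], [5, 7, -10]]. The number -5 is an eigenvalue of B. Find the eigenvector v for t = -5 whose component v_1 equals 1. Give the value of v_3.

1

B + 5I = [[8, 7, -8], [8, 7, -8], [5, 7, -5]].
Solving (B + 5I)v = 0 gives the eigenspace spanned by (1, 0, 1).
With v_1 = 1, v = (1, 0, 1), so v_3 = 1.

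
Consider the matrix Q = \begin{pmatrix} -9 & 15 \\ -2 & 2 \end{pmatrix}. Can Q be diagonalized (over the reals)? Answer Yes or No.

Characteristic polynomial: p(μ) = μ^2 + 7μ + 12 = (μ + 3)(μ + 4).
All 2 eigenvalues are distinct, so Q is diagonalizable.

Yes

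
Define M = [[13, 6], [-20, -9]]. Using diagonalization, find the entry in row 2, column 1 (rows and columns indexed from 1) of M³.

-260

Characteristic polynomial: μ^2 - 4μ + 3 = (μ - 3)(μ - 1), so the eigenvalues are 1, 3.
μ=3: eigenvector (-3, 5).
μ=1: eigenvector (-1, 2).
P = [[-3, -1], [5, 2]], D = diag(3, 1), P⁻¹ = [[-2, -1], [5, 3]].
M³ = P·diag(27, 1)·P⁻¹ = [[157, 78], [-260, -129]].
The requested entry is -260.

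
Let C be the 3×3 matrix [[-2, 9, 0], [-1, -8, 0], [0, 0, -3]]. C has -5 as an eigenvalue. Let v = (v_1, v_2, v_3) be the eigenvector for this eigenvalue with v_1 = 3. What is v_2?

C + 5I = [[3, 9, 0], [-1, -3, 0], [0, 0, 2]].
Solving (C + 5I)v = 0 gives the eigenspace spanned by (3, -1, 0).
With v_1 = 3, v = (3, -1, 0), so v_2 = -1.

-1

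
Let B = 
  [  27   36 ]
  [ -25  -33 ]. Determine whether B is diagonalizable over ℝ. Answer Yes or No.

Characteristic polynomial: p(μ) = μ^2 + 6μ + 9 = (μ + 3)^2.
μ = -3 has algebraic multiplicity 2; rank(B + 3I) = 1, so geometric multiplicity = 1.
Geometric multiplicity < algebraic multiplicity, so B is not diagonalizable.

No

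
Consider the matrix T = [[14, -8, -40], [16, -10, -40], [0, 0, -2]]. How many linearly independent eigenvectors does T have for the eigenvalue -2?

T + 2I = [[16, -8, -40], [16, -8, -40], [0, 0, 0]].
This matrix has rank 1, so its null space has dimension 3 − 1 = 2.

2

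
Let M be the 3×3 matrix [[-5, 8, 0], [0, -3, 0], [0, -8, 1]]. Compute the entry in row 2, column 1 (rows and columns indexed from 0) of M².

Characteristic polynomial: μ^3 + 7μ^2 + 7μ - 15 = (μ - 1)(μ + 3)(μ + 5), so the eigenvalues are -5, -3, 1.
μ=-5: eigenvector (1, 0, 0).
μ=-3: eigenvector (4, 1, 2).
μ=1: eigenvector (0, 0, 1).
P = [[1, 4, 0], [0, 1, 0], [0, 2, 1]], D = diag(-5, -3, 1), P⁻¹ = [[1, -4, 0], [0, 1, 0], [0, -2, 1]].
M² = P·diag(25, 9, 1)·P⁻¹ = [[25, -64, 0], [0, 9, 0], [0, 16, 1]].
The requested entry is 16.

16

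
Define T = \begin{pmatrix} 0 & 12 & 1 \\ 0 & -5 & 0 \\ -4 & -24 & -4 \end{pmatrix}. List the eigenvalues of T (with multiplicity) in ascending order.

-5, -2, -2

Characteristic polynomial: p(μ) = μ^3 + 9μ^2 + 24μ + 20 = (μ + 2)^2(μ + 5).
Roots (with multiplicity): -5, -2, -2.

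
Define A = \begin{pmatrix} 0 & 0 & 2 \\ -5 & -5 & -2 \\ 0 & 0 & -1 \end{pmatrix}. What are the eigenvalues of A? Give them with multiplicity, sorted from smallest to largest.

Characteristic polynomial: p(s) = s^3 + 6s^2 + 5s = s(s + 1)(s + 5).
Roots (with multiplicity): -5, -1, 0.

-5, -1, 0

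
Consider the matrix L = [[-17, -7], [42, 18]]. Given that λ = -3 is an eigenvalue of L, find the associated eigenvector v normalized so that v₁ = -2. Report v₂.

4

L + 3I = [[-14, -7], [42, 21]].
Solving (L + 3I)v = 0 gives the eigenspace spanned by (-2, 4).
With v₁ = -2, v = (-2, 4), so v₂ = 4.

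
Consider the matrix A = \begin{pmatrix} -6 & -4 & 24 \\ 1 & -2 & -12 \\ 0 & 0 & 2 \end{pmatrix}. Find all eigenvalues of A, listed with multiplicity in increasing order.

-4, -4, 2

Characteristic polynomial: p(s) = s^3 + 6s^2 - 32 = (s - 2)(s + 4)^2.
Roots (with multiplicity): -4, -4, 2.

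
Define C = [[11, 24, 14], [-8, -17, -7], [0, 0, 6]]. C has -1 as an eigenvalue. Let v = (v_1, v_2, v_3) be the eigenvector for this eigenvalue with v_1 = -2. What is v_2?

1

C + 1I = [[12, 24, 14], [-8, -16, -7], [0, 0, 7]].
Solving (C + 1I)v = 0 gives the eigenspace spanned by (-2, 1, 0).
With v_1 = -2, v = (-2, 1, 0), so v_2 = 1.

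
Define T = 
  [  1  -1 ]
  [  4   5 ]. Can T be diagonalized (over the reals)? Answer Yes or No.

Characteristic polynomial: p(λ) = λ^2 - 6λ + 9 = (λ - 3)^2.
λ = 3 has algebraic multiplicity 2; rank(T − 3I) = 1, so geometric multiplicity = 1.
Geometric multiplicity < algebraic multiplicity, so T is not diagonalizable.

No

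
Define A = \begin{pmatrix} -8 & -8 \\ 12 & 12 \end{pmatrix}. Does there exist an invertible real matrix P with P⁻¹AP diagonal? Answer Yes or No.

Characteristic polynomial: p(t) = t^2 - 4t = t(t - 4).
All 2 eigenvalues are distinct, so A is diagonalizable.

Yes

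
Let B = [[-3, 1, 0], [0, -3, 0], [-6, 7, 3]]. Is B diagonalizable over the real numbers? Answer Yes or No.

No

Characteristic polynomial: p(t) = t^3 + 3t^2 - 9t - 27 = (t - 3)(t + 3)^2.
t = -3 has algebraic multiplicity 2; rank(B + 3I) = 2, so geometric multiplicity = 1.
Geometric multiplicity < algebraic multiplicity, so B is not diagonalizable.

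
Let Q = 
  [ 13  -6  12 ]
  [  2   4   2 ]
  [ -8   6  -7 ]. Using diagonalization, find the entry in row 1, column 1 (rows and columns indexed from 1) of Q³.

Characteristic polynomial: t^3 - 10t^2 + 29t - 20 = (t - 5)(t - 4)(t - 1), so the eigenvalues are 1, 4, 5.
t=1: eigenvector (1, 0, -1).
t=4: eigenvector (-2, 1, 2).
t=5: eigenvector (0, 2, 1).
P = [[1, -2, 0], [0, 1, 2], [-1, 2, 1]], D = diag(1, 4, 5), P⁻¹ = [[-3, 2, -4], [-2, 1, -2], [1, 0, 1]].
Q³ = P·diag(1, 64, 125)·P⁻¹ = [[253, -126, 252], [122, 64, 122], [-128, 126, -127]].
The requested entry is 253.

253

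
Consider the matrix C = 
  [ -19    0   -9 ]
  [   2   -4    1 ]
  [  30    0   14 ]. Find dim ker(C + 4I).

1

C + 4I = [[-15, 0, -9], [2, 0, 1], [30, 0, 18]].
This matrix has rank 2, so its null space has dimension 3 − 2 = 1.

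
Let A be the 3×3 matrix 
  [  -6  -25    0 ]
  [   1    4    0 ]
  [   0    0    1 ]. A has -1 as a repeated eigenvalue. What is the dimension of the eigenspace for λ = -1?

A + 1I = [[-5, -25, 0], [1, 5, 0], [0, 0, 2]].
This matrix has rank 2, so its null space has dimension 3 − 2 = 1.

1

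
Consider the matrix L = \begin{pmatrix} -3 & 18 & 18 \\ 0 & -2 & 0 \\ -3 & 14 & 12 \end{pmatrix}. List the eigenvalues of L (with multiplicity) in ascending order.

-2, 3, 6

Characteristic polynomial: p(λ) = λ^3 - 7λ^2 + 36 = (λ - 6)(λ - 3)(λ + 2).
Roots (with multiplicity): -2, 3, 6.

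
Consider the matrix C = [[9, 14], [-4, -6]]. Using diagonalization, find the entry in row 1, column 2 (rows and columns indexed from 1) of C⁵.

Characteristic polynomial: μ^2 - 3μ + 2 = (μ - 2)(μ - 1), so the eigenvalues are 1, 2.
μ=2: eigenvector (-2, 1).
μ=1: eigenvector (-7, 4).
P = [[-2, -7], [1, 4]], D = diag(2, 1), P⁻¹ = [[-4, -7], [1, 2]].
C⁵ = P·diag(32, 1)·P⁻¹ = [[249, 434], [-124, -216]].
The requested entry is 434.

434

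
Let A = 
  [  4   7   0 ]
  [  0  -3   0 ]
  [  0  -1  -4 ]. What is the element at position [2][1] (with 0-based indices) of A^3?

Characteristic polynomial: s^3 + 3s^2 - 16s - 48 = (s - 4)(s + 3)(s + 4), so the eigenvalues are -4, -3, 4.
s=-4: eigenvector (0, 0, 1).
s=-3: eigenvector (-1, 1, -1).
s=4: eigenvector (1, 0, 0).
P = [[0, -1, 1], [0, 1, 0], [1, -1, 0]], D = diag(-4, -3, 4), P⁻¹ = [[0, 1, 1], [0, 1, 0], [1, 1, 0]].
A³ = P·diag(-64, -27, 64)·P⁻¹ = [[64, 91, 0], [0, -27, 0], [0, -37, -64]].
The requested entry is -37.

-37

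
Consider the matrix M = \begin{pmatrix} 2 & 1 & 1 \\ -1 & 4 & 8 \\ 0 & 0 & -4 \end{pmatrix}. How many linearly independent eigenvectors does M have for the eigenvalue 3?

M − 3I = [[-1, 1, 1], [-1, 1, 8], [0, 0, -7]].
This matrix has rank 2, so its null space has dimension 3 − 2 = 1.

1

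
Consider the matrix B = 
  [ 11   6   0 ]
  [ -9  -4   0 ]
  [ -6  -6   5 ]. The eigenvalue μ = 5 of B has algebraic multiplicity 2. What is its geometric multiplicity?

2

B − 5I = [[6, 6, 0], [-9, -9, 0], [-6, -6, 0]].
This matrix has rank 1, so its null space has dimension 3 − 1 = 2.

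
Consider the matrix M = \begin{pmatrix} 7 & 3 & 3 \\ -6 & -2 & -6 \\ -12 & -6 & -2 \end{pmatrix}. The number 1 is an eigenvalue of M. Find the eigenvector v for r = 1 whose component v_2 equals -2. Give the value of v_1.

1

M − 1I = [[6, 3, 3], [-6, -3, -6], [-12, -6, -3]].
Solving (M − 1I)v = 0 gives the eigenspace spanned by (1, -2, 0).
With v_2 = -2, v = (1, -2, 0), so v_1 = 1.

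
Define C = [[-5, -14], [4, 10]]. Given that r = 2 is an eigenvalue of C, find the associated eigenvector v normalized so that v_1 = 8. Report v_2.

-4

C − 2I = [[-7, -14], [4, 8]].
Solving (C − 2I)v = 0 gives the eigenspace spanned by (8, -4).
With v_1 = 8, v = (8, -4), so v_2 = -4.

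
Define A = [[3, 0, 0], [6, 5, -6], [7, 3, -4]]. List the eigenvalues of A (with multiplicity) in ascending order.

Characteristic polynomial: p(μ) = μ^3 - 4μ^2 + μ + 6 = (μ - 3)(μ - 2)(μ + 1).
Roots (with multiplicity): -1, 2, 3.

-1, 2, 3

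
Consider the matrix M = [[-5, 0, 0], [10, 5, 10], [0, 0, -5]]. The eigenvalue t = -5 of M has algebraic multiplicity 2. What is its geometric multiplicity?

M + 5I = [[0, 0, 0], [10, 10, 10], [0, 0, 0]].
This matrix has rank 1, so its null space has dimension 3 − 1 = 2.

2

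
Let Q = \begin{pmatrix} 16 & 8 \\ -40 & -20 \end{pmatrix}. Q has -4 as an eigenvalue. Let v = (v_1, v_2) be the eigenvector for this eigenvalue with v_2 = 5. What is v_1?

-2

Q + 4I = [[20, 8], [-40, -16]].
Solving (Q + 4I)v = 0 gives the eigenspace spanned by (-2, 5).
With v_2 = 5, v = (-2, 5), so v_1 = -2.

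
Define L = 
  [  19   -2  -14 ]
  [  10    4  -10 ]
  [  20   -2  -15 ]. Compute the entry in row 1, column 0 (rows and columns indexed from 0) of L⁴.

Characteristic polynomial: λ^3 - 8λ^2 + 11λ + 20 = (λ - 5)(λ - 4)(λ + 1), so the eigenvalues are -1, 4, 5.
λ=4: eigenvector (2, 1, 2).
λ=-1: eigenvector (-3, -2, -4).
λ=5: eigenvector (1, 0, 1).
P = [[2, -3, 1], [1, -2, 0], [2, -4, 1]], D = diag(4, -1, 5), P⁻¹ = [[2, 1, -2], [1, 0, -1], [0, -2, 1]].
L⁴ = P·diag(256, 1, 625)·P⁻¹ = [[1021, -738, -396], [510, 256, -510], [1020, -738, -395]].
The requested entry is 510.

510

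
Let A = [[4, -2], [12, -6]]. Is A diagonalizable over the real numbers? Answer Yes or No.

Yes

Characteristic polynomial: p(t) = t^2 + 2t = t(t + 2).
All 2 eigenvalues are distinct, so A is diagonalizable.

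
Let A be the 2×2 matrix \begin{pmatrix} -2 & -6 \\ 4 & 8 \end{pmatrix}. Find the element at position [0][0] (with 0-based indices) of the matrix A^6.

Characteristic polynomial: r^2 - 6r + 8 = (r - 4)(r - 2), so the eigenvalues are 2, 4.
r=2: eigenvector (3, -2).
r=4: eigenvector (-1, 1).
P = [[3, -1], [-2, 1]], D = diag(2, 4), P⁻¹ = [[1, 1], [2, 3]].
A⁶ = P·diag(64, 4096)·P⁻¹ = [[-8000, -12096], [8064, 12160]].
The requested entry is -8000.

-8000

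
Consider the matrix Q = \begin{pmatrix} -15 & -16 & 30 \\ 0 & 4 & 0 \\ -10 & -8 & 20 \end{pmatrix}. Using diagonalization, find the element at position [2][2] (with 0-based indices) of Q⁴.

Characteristic polynomial: t^3 - 9t^2 + 20t = t(t - 5)(t - 4), so the eigenvalues are 0, 4, 5.
t=5: eigenvector (-3, 0, -2).
t=4: eigenvector (-4, 1, -2).
t=0: eigenvector (2, 0, 1).
P = [[-3, -4, 2], [0, 1, 0], [-2, -2, 1]], D = diag(5, 4, 0), P⁻¹ = [[1, 0, -2], [0, 1, 0], [2, 2, -3]].
Q⁴ = P·diag(625, 256, 0)·P⁻¹ = [[-1875, -1024, 3750], [0, 256, 0], [-1250, -512, 2500]].
The requested entry is 2500.

2500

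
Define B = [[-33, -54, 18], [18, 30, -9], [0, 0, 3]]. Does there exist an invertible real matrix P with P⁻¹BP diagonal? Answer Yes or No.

Characteristic polynomial: p(λ) = λ^3 - 27λ + 54 = (λ - 3)^2(λ + 6).
λ = 3 has algebraic multiplicity 2; rank(B − 3I) = 1, so geometric multiplicity = 2.
Every eigenvalue has geometric = algebraic multiplicity, so B is diagonalizable.

Yes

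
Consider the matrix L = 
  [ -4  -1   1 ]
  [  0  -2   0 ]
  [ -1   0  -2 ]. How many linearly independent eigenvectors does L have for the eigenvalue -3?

L + 3I = [[-1, -1, 1], [0, 1, 0], [-1, 0, 1]].
This matrix has rank 2, so its null space has dimension 3 − 2 = 1.

1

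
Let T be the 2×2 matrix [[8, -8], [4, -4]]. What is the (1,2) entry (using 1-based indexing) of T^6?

-8192

Characteristic polynomial: λ^2 - 4λ = λ(λ - 4), so the eigenvalues are 0, 4.
λ=4: eigenvector (2, 1).
λ=0: eigenvector (1, 1).
P = [[2, 1], [1, 1]], D = diag(4, 0), P⁻¹ = [[1, -1], [-1, 2]].
T⁶ = P·diag(4096, 0)·P⁻¹ = [[8192, -8192], [4096, -4096]].
The requested entry is -8192.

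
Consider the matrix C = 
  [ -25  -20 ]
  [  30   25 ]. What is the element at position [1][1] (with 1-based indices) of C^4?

625

Characteristic polynomial: λ^2 - 25 = (λ - 5)(λ + 5), so the eigenvalues are -5, 5.
λ=5: eigenvector (-2, 3).
λ=-5: eigenvector (-1, 1).
P = [[-2, -1], [3, 1]], D = diag(5, -5), P⁻¹ = [[1, 1], [-3, -2]].
C⁴ = P·diag(625, 625)·P⁻¹ = [[625, 0], [0, 625]].
The requested entry is 625.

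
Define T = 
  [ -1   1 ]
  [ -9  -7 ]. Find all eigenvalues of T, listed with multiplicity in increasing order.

Characteristic polynomial: p(s) = s^2 + 8s + 16 = (s + 4)^2.
Roots (with multiplicity): -4, -4.

-4, -4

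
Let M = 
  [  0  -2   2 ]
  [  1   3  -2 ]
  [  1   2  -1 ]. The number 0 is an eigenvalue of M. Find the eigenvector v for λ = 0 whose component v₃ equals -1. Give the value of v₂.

-1

M = [[0, -2, 2], [1, 3, -2], [1, 2, -1]].
Solving (M)v = 0 gives the eigenspace spanned by (1, -1, -1).
With v₃ = -1, v = (1, -1, -1), so v₂ = -1.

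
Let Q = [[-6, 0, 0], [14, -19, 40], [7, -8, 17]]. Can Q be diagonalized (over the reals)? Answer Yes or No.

Characteristic polynomial: p(μ) = μ^3 + 8μ^2 + 9μ - 18 = (μ - 1)(μ + 3)(μ + 6).
All 3 eigenvalues are distinct, so Q is diagonalizable.

Yes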